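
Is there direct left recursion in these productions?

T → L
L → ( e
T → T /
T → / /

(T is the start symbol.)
Direct left recursion occurs when N → N α for some non-terminal N (the right-hand side begins with the left-hand side itself).

T → L: starts with L
L → ( e: starts with '('
T → T /: LEFT RECURSIVE (starts with T)
T → / /: starts with '/'

The grammar has direct left recursion on: T.

Answer: Yes, T is left-recursive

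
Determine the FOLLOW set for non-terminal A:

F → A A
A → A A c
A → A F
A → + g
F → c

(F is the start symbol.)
To compute FOLLOW(A), find every occurrence of A on a right-hand side N → α A β: add FIRST(β) \ {ε}, and if β is empty or nullable also add FOLLOW(N). Iterate to a fixed point.

In F → A A: A is followed by A, add FIRST(A) \ {ε} = { '+' }
In F → A A: A is at the end, add FOLLOW(F)
In A → A A c: A is followed by A c, add FIRST(A c) \ {ε} = { '+' }
In A → A A c: A is followed by c, add FIRST(c) \ {ε} = { 'c' }
In A → A F: A is followed by F, add FIRST(F) \ {ε} = { '+', 'c' }

The FOLLOW sets referred to above (computed the same way, to a fixed point):
  FOLLOW(F) = { $, '+', 'c' }

Taking the union: FOLLOW(A) = { $, '+', 'c' }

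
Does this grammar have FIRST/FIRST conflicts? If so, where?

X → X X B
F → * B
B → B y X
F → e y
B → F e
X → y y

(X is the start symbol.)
A FIRST/FIRST conflict occurs when two productions N → α and N → β for the same non-terminal have FIRST(α) ∩ FIRST(β) ≠ ∅ (with ε ∈ FIRST of a nullable right-hand side, so two nullable alternatives also conflict).

FIRST sets of the non-terminals at (or reachable through a nullable prefix from) the front of some alternative:
  FIRST(X) = { 'y' }
  FIRST(B) = { '*', 'e' }
  FIRST(F) = { '*', 'e' }

Productions for X:
  X → X X B: FIRST = { 'y' }
  X → y y: FIRST = { 'y' }
Productions for F:
  F → * B: FIRST = { '*' }
  F → e y: FIRST = { 'e' }
Productions for B:
  B → B y X: FIRST = { '*', 'e' }
  B → F e: FIRST = { '*', 'e' }

Conflict for X: X → X X B and X → y y
  Overlap: { 'y' }
Conflict for B: B → B y X and B → F e
  Overlap: { '*', 'e' }

Answer: Yes. X → X X B / X → y y on { 'y' }; B → B y X / B → F e on { '*', 'e' }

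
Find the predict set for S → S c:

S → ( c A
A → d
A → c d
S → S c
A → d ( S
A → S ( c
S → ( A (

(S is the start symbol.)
{ '(' }

PREDICT(S → S c) = (FIRST(RHS) \ {ε}) ∪ (FOLLOW(S) if ε ∈ FIRST(RHS), i.e. RHS ⇒* ε)
FIRST(S) = { '(' }
FIRST(S c) = { '(' }
ε ∉ FIRST(S c), so FOLLOW(S) is not added.
PREDICT(S → S c) = { '(' }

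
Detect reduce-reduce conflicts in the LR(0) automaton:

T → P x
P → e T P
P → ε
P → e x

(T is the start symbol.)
Augment with T' → T and build the canonical LR(0) collection (I0 = CLOSURE({[T' → . T]}), then GOTO on every symbol after a dot until no new states appear). It has 8 states:
  I0: { [P → . e T P], [P → . e x], [P → .], [T → . P x], [T' → . T] }  — shift, reduce
  I1: { [T → P . x] }  — shift
  I2: { [T' → T .] }  — accept
  I3: { [P → . e T P], [P → . e x], [P → .], [P → e . T P], [P → e . x], [T → . P x] }  — shift, reduce
  I4: { [P → . e T P], [P → . e x], [P → .], [P → e T . P] }  — shift, reduce
  I5: { [P → e x .] }  — reduce
  I6: { [P → e T P .] }  — reduce
  I7: { [T → P x .] }  — reduce

No state contains more than one complete item.

Answer: No reduce-reduce conflicts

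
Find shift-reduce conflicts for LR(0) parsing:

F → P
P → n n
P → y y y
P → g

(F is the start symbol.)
Augment with F' → F and build the canonical LR(0) collection (I0 = CLOSURE({[F' → . F]}), then GOTO on every symbol after a dot until no new states appear). It has 9 states:
  I0: { [F → . P], [F' → . F], [P → . g], [P → . n n], [P → . y y y] }  — shift
  I1: { [F' → F .] }  — accept
  I2: { [F → P .] }  — reduce
  I3: { [P → g .] }  — reduce
  I4: { [P → n . n] }  — shift
  I5: { [P → y . y y] }  — shift
  I6: { [P → y y . y] }  — shift
  I7: { [P → y y y .] }  — reduce
  I8: { [P → n n .] }  — reduce

No state contains both a complete item and a shift item.

Answer: No shift-reduce conflicts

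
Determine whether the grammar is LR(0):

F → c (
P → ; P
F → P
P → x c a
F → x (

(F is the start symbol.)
Yes, the grammar is LR(0)

Augment with F' → F and build the canonical LR(0) collection (I0 = CLOSURE({[F' → . F]}), then GOTO on every symbol after a dot until no new states appear). It has 12 states:
  I0: { [F → . P], [F → . c (], [F → . x (], [F' → . F], [P → . ; P], [P → . x c a] }  — shift
  I1: { [P → . ; P], [P → . x c a], [P → ; . P] }  — shift
  I2: { [F' → F .] }  — accept
  I3: { [F → P .] }  — reduce
  I4: { [F → c . (] }  — shift
  I5: { [F → x . (], [P → x . c a] }  — shift
  I6: { [F → x ( .] }  — reduce
  I7: { [P → x c . a] }  — shift
  I8: { [P → x c a .] }  — reduce
  I9: { [F → c ( .] }  — reduce
  I10: { [P → ; P .] }  — reduce
  I11: { [P → x . c a] }  — shift

Every state is either a pure shift/goto state or contains exactly one complete item and nothing to shift — no conflicts. The grammar is LR(0).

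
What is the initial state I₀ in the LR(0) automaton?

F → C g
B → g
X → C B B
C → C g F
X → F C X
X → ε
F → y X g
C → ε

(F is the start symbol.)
{ [C → . C g F], [C → .], [F → . C g], [F → . y X g], [F' → . F] }

First, augment the grammar with F' → F
I₀ = CLOSURE({ [F' → . F] }):
  [F' → . F] has the dot before F: add [F → . C g], [F → . y X g]
  [F → . C g] has the dot before C: add [C → . C g F], [C → .]
No further items can be added.

I₀ = { [C → . C g F], [C → .], [F → . C g], [F → . y X g], [F' → . F] }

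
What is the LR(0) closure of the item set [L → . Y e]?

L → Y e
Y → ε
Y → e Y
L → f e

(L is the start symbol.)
To compute CLOSURE, for each item [A → α.Bβ] where B is a non-terminal, add [B → .γ] for all productions B → γ; repeat for the newly added items until nothing changes.

Start with: [L → . Y e]
  [L → . Y e] has the dot before Y: add [Y → .], [Y → . e Y]
No further items can be added.

CLOSURE = { [L → . Y e], [Y → . e Y], [Y → .] }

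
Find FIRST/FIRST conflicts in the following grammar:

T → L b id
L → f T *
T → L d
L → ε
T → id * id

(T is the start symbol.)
Yes. T → L b id / T → L d on { 'f' }

FIRST sets of the non-terminals at (or reachable through a nullable prefix from) the front of some alternative:
  FIRST(L) = { 'f', ε }

Productions for T:
  T → L b id: FIRST = { 'b', 'f' }
  T → L d: FIRST = { 'd', 'f' }
  T → id * id: FIRST = { 'id' }
Productions for L:
  L → f T *: FIRST = { 'f' }
  L → ε: FIRST = { ε }

Conflict for T: T → L b id and T → L d
  Overlap: { 'f' }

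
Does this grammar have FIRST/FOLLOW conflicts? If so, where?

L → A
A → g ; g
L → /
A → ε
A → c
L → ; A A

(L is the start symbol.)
Yes. A → g ';' g with FOLLOW(A) on { 'g' }; A → c with FOLLOW(A) on { 'c' }

Nullable non-terminals: A, L.
FIRST sets used below: FIRST(A) = { 'c', 'g', ε }

A: nullable alternative(s) A → ε; FOLLOW(A) = { $, 'c', 'g' }
  A → g ; g: FIRST \ {ε} = { 'g' } — overlaps FOLLOW(A) on { 'g' }: CONFLICT
  A → ε: FIRST \ {ε} = { } — this is the only nullable alternative, skip
  A → c: FIRST \ {ε} = { 'c' } — overlaps FOLLOW(A) on { 'c' }: CONFLICT

L: nullable alternative(s) L → A; FOLLOW(L) = { $ }
  L → A: FIRST \ {ε} = { 'c', 'g' } — this is the only nullable alternative, skip
  L → /: FIRST \ {ε} = { '/' } — disjoint from FOLLOW(L)
  L → ; A A: FIRST \ {ε} = { ';' } — disjoint from FOLLOW(L)

So the grammar has 2 FIRST/FOLLOW conflicts (marked CONFLICT above).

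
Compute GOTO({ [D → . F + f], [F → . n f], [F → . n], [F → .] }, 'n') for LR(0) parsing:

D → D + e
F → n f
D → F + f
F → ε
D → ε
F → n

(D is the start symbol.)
{ [F → n . f], [F → n .] }

GOTO(I, 'n') = CLOSURE({ [A → αX.β] : [A → α.Xβ] ∈ I, X = 'n' })

Items with dot before 'n', with the dot advanced:
  [F → . n] → [F → n .]
  [F → . n f] → [F → n . f]
Closure adds nothing (no advanced item has the dot before a non-terminal).

GOTO = { [F → n . f], [F → n .] }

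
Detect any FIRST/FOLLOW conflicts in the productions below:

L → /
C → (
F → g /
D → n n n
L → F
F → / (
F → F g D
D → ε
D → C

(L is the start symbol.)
A FIRST/FOLLOW conflict occurs when a non-terminal N has a nullable alternative N → β (β ⇒* ε) and another alternative N → α with FIRST(α) ∩ FOLLOW(N) ≠ ∅: on such a lookahead the parser cannot decide between expanding α and letting N vanish via β.

Nullable non-terminals: D.
FIRST sets used below: FIRST(C) = { '(' }

D: nullable alternative(s) D → ε; FOLLOW(D) = { $, 'g' }
  D → n n n: FIRST \ {ε} = { 'n' } — disjoint from FOLLOW(D)
  D → ε: FIRST \ {ε} = { } — this is the only nullable alternative, skip
  D → C: FIRST \ {ε} = { '(' } — disjoint from FOLLOW(D)

C, F, L have no nullable alternative, so no FIRST/FOLLOW check is needed there.

No FIRST/FOLLOW conflicts found.

Answer: No FIRST/FOLLOW conflicts.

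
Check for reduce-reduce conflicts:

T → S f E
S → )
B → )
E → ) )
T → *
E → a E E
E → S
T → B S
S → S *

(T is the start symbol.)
Yes — I1: [B → ) .] vs [S → ) .]

A reduce-reduce conflict occurs when an LR(0) state has two complete items [A → α .] and [B → β .] — both call for a reduction, and with no lookahead the parser cannot choose between them.

Augment with T' → T and build the canonical LR(0) collection (I0 = CLOSURE({[T' → . T]}), then GOTO on every symbol after a dot until no new states appear). It has 17 states:
  I0: { [B → . )], [S → . )], [S → . S *], [T → . *], [T → . B S], [T → . S f E], [T' → . T] }  — shift
  I1: { [B → ) .], [S → ) .] }  — 2 reduces
  I2: { [T → * .] }  — reduce
  I3: { [S → . )], [S → . S *], [T → B . S] }  — shift
  I4: { [S → S . *], [T → S . f E] }  — shift
  I5: { [T' → T .] }  — accept
  I6: { [S → S * .] }  — reduce
  I7: { [E → . ) )], [E → . S], [E → . a E E], [S → . )], [S → . S *], [T → S f . E] }  — shift
  I8: { [E → ) . )], [S → ) .] }  — shift, reduce
  I9: { [T → S f E .] }  — reduce
  I10: { [E → S .], [S → S . *] }  — shift, reduce
  I11: { [E → . ) )], [E → . S], [E → . a E E], [E → a . E E], [S → . )], [S → . S *] }  — shift
  I12: { [E → . ) )], [E → . S], [E → . a E E], [E → a E . E], [S → . )], [S → . S *] }  — shift
  I13: { [E → a E E .] }  — reduce
  I14: { [E → ) ) .] }  — reduce
  I15: { [S → ) .] }  — reduce
  I16: { [S → S . *], [T → B S .] }  — shift, reduce

I1 contains complete items [B → ) .], [S → ) .] — reduce-reduce conflict.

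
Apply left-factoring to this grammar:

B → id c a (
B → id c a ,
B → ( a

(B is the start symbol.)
Left-factoring transforms A → αβ₁ | αβ₂ into A → αA' and A' → β₁ | β₂
(α is the longest common prefix among the alternatives). Repeat until
no nonterminal has two alternatives with a common prefix.

Round 1: B has alternatives sharing prefix 'id c a'. Introduce B': B → id c a B'
  Add: B' → (
  Add: B' → ,

No remaining common prefixes — done.

Resulting grammar:
B → id c a B'
B' → (
B' → ,
B → ( a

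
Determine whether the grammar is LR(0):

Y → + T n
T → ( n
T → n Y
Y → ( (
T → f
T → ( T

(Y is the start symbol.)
No. Shift-reduce conflict between [T → ( n .] and [Y → . ( (]

A grammar is LR(0) if no state in the canonical LR(0) collection has:
  - both a shift item (dot before a terminal) and a complete item (shift-reduce conflict), or
  - two or more complete items (reduce-reduce conflict; the accept item [Y' → Y .] counts as a complete item here).

Augment with Y' → Y and build the canonical LR(0) collection (I0 = CLOSURE({[Y' → . Y]}), then GOTO on every symbol after a dot until no new states appear). It has 13 states:
  I0: { [Y → . ( (], [Y → . + T n], [Y' → . Y] }  — shift
  I1: { [Y → ( . (] }  — shift
  I2: { [T → . ( T], [T → . ( n], [T → . f], [T → . n Y], [Y → + . T n] }  — shift
  I3: { [Y' → Y .] }  — accept
  I4: { [T → ( . T], [T → ( . n], [T → . ( T], [T → . ( n], [T → . f], [T → . n Y] }  — shift
  I5: { [Y → + T . n] }  — shift
  I6: { [T → f .] }  — reduce
  I7: { [T → n . Y], [Y → . ( (], [Y → . + T n] }  — shift
  I8: { [T → n Y .] }  — reduce
  I9: { [Y → + T n .] }  — reduce
  I10: { [T → ( T .] }  — reduce
  I11: { [T → ( n .], [T → n . Y], [Y → . ( (], [Y → . + T n] }  — shift, reduce
  I12: { [Y → ( ( .] }  — reduce

Conflict in state I11:
  Shift-reduce conflict between [T → ( n .] and [Y → . ( (]
So the grammar is NOT LR(0).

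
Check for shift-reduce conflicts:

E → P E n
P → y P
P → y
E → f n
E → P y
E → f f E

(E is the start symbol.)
Yes — I4: [P → y .] vs [P → . y]; I10: [E → P y .] vs [P → . y]

Augment with E' → E and build the canonical LR(0) collection (I0 = CLOSURE({[E' → . E]}), then GOTO on every symbol after a dot until no new states appear). It has 12 states:
  I0: { [E → . P E n], [E → . P y], [E → . f f E], [E → . f n], [E' → . E], [P → . y P], [P → . y] }  — shift
  I1: { [E' → E .] }  — accept
  I2: { [E → . P E n], [E → . P y], [E → . f f E], [E → . f n], [E → P . E n], [E → P . y], [P → . y P], [P → . y] }  — shift
  I3: { [E → f . f E], [E → f . n] }  — shift
  I4: { [P → . y P], [P → . y], [P → y . P], [P → y .] }  — shift, reduce
  I5: { [P → y P .] }  — reduce
  I6: { [E → . P E n], [E → . P y], [E → . f f E], [E → . f n], [E → f f . E], [P → . y P], [P → . y] }  — shift
  I7: { [E → f n .] }  — reduce
  I8: { [E → f f E .] }  — reduce
  I9: { [E → P E . n] }  — shift
  I10: { [E → P y .], [P → . y P], [P → . y], [P → y . P], [P → y .] }  — shift, 2 reduces
  I11: { [E → P E n .] }  — reduce

I4 contains reduce item [P → y .] and shift items [P → . y], [P → . y P] — shift-reduce conflict.
I10 contains reduce items [E → P y .], [P → y .] and shift items [P → . y], [P → . y P] — shift-reduce conflict.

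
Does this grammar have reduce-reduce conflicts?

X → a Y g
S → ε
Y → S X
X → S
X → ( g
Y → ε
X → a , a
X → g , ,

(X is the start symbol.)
Augment with X' → X and build the canonical LR(0) collection (I0 = CLOSURE({[X' → . X]}), then GOTO on every symbol after a dot until no new states appear). It has 15 states:
  I0: { [S → .], [X → . ( g], [X → . S], [X → . a , a], [X → . a Y g], [X → . g , ,], [X' → . X] }  — shift, reduce
  I1: { [X → ( . g] }  — shift
  I2: { [X → S .] }  — reduce
  I3: { [X' → X .] }  — accept
  I4: { [S → .], [X → a . , a], [X → a . Y g], [Y → . S X], [Y → .] }  — shift, 2 reduces
  I5: { [X → g . , ,] }  — shift
  I6: { [X → g , . ,] }  — shift
  I7: { [X → g , , .] }  — reduce
  I8: { [X → a , . a] }  — shift
  I9: { [S → .], [X → . ( g], [X → . S], [X → . a , a], [X → . a Y g], [X → . g , ,], [Y → S . X] }  — shift, reduce
  I10: { [X → a Y . g] }  — shift
  I11: { [X → a Y g .] }  — reduce
  I12: { [Y → S X .] }  — reduce
  I13: { [X → a , a .] }  — reduce
  I14: { [X → ( g .] }  — reduce

I4 contains complete items [S → .], [Y → .] — reduce-reduce conflict.

Answer: Yes — I4: [S → .] vs [Y → .]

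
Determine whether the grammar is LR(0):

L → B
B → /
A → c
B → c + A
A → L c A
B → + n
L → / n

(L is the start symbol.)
No. Shift-reduce conflict between [B → / .] and [L → / . n]

Augment with L' → L and build the canonical LR(0) collection (I0 = CLOSURE({[L' → . L]}), then GOTO on every symbol after a dot until no new states appear). It has 14 states:
  I0: { [B → . + n], [B → . /], [B → . c + A], [L → . / n], [L → . B], [L' → . L] }  — shift
  I1: { [B → + . n] }  — shift
  I2: { [B → / .], [L → / . n] }  — shift, reduce
  I3: { [L → B .] }  — reduce
  I4: { [L' → L .] }  — accept
  I5: { [B → c . + A] }  — shift
  I6: { [A → . L c A], [A → . c], [B → . + n], [B → . /], [B → . c + A], [B → c + . A], [L → . / n], [L → . B] }  — shift
  I7: { [B → c + A .] }  — reduce
  I8: { [A → L . c A] }  — shift
  I9: { [A → c .], [B → c . + A] }  — shift, reduce
  I10: { [A → . L c A], [A → . c], [A → L c . A], [B → . + n], [B → . /], [B → . c + A], [L → . / n], [L → . B] }  — shift
  I11: { [A → L c A .] }  — reduce
  I12: { [L → / n .] }  — reduce
  I13: { [B → + n .] }  — reduce

Conflict in state I2:
  Shift-reduce conflict between [B → / .] and [L → / . n]
So the grammar is NOT LR(0).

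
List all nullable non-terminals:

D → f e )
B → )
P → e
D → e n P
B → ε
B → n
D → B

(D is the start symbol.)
{ 'B', 'D' }

A non-terminal is nullable if it can derive ε (the empty string): either it has an ε-production, or it has a production whose right-hand side consists entirely of nullable non-terminals.

ε-productions: B → ε
So B is immediately nullable.
D → B: every symbol on the right is nullable, so D is nullable too.
No further non-terminal can be added: every production for the remaining non-terminals contains a terminal or a non-nullable non-terminal.
Nullable = { 'B', 'D' }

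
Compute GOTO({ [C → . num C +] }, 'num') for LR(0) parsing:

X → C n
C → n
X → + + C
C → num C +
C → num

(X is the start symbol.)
GOTO(I, 'num') = CLOSURE({ [A → αX.β] : [A → α.Xβ] ∈ I, X = 'num' })

Items with dot before 'num', with the dot advanced:
  [C → . num C +] → [C → num . C +]
Closure of the advanced items:
  [C → num . C +] has the dot before C: add [C → . n], [C → . num C +], [C → . num]

GOTO = { [C → . n], [C → . num C +], [C → . num], [C → num . C +] }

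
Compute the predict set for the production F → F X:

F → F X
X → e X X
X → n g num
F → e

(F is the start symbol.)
PREDICT(F → F X) = (FIRST(RHS) \ {ε}) ∪ (FOLLOW(F) if ε ∈ FIRST(RHS), i.e. RHS ⇒* ε)
FIRST(F) = { 'e' }
FIRST(F X) = { 'e' }
ε ∉ FIRST(F X), so FOLLOW(F) is not added.
PREDICT(F → F X) = { 'e' }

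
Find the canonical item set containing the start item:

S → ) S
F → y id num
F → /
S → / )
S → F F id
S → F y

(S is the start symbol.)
First, augment the grammar with S' → S
I₀ = CLOSURE({ [S' → . S] }):
  [S' → . S] has the dot before S: add [S → . ) S], [S → . / )], [S → . F F id], [S → . F y]
  [S → . F F id] has the dot before F: add [F → . y id num], [F → . /]
No further items can be added.

I₀ = { [F → . /], [F → . y id num], [S → . ) S], [S → . / )], [S → . F F id], [S → . F y], [S' → . S] }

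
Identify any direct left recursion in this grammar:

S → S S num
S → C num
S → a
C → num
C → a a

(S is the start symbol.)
Yes, S is left-recursive

Direct left recursion occurs when N → N α for some non-terminal N (the right-hand side begins with the left-hand side itself).

S → S S num: LEFT RECURSIVE (starts with S)
S → C num: starts with C
S → a: starts with a
C → num: starts with num
C → a a: starts with a

The grammar has direct left recursion on: S.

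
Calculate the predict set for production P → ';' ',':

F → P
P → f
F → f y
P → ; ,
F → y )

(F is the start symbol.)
{ ';' }

PREDICT(P → ';' ',') = (FIRST(RHS) \ {ε}) ∪ (FOLLOW(P) if ε ∈ FIRST(RHS), i.e. RHS ⇒* ε)
FIRST(';' ',') = { ';' }
ε ∉ FIRST(';' ','), so FOLLOW(P) is not added.
PREDICT(P → ';' ',') = { ';' }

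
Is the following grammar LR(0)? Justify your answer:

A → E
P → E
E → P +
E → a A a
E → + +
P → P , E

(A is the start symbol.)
No. Reduce-reduce conflict: [A → E .] and [P → E .]

Augment with A' → A and build the canonical LR(0) collection (I0 = CLOSURE({[A' → . A]}), then GOTO on every symbol after a dot until no new states appear). It has 12 states:
  I0: { [A → . E], [A' → . A], [E → . + +], [E → . P +], [E → . a A a], [P → . E], [P → . P , E] }  — shift
  I1: { [E → + . +] }  — shift
  I2: { [A' → A .] }  — accept
  I3: { [A → E .], [P → E .] }  — 2 reduces
  I4: { [E → P . +], [P → P . , E] }  — shift
  I5: { [A → . E], [E → . + +], [E → . P +], [E → . a A a], [E → a . A a], [P → . E], [P → . P , E] }  — shift
  I6: { [E → a A . a] }  — shift
  I7: { [E → a A a .] }  — reduce
  I8: { [E → P + .] }  — reduce
  I9: { [E → . + +], [E → . P +], [E → . a A a], [P → . E], [P → . P , E], [P → P , . E] }  — shift
  I10: { [P → E .], [P → P , E .] }  — 2 reduces
  I11: { [E → + + .] }  — reduce

Conflict in state I3:
  Reduce-reduce conflict: [A → E .] and [P → E .]
So the grammar is NOT LR(0).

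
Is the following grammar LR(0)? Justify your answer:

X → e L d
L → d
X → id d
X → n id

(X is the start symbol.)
Augment with X' → X and build the canonical LR(0) collection (I0 = CLOSURE({[X' → . X]}), then GOTO on every symbol after a dot until no new states appear). It has 10 states:
  I0: { [X → . e L d], [X → . id d], [X → . n id], [X' → . X] }  — shift
  I1: { [X' → X .] }  — accept
  I2: { [L → . d], [X → e . L d] }  — shift
  I3: { [X → id . d] }  — shift
  I4: { [X → n . id] }  — shift
  I5: { [X → n id .] }  — reduce
  I6: { [X → id d .] }  — reduce
  I7: { [X → e L . d] }  — shift
  I8: { [L → d .] }  — reduce
  I9: { [X → e L d .] }  — reduce

Every state is either a pure shift/goto state or contains exactly one complete item and nothing to shift — no conflicts. The grammar is LR(0).

Answer: Yes, the grammar is LR(0)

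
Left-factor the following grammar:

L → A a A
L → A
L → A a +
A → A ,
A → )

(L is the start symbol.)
L → A L'
L' → a L''
L'' → A
L'' → +
L' → ε
A → A ,
A → )

Left-factoring transforms A → αβ₁ | αβ₂ into A → αA' and A' → β₁ | β₂
(α is the longest common prefix among the alternatives). Repeat until
no nonterminal has two alternatives with a common prefix.

Round 1: L has alternatives sharing prefix 'A'. Introduce L': L → A L'
  Add: L' → a A
  Add: L' → ε
  Add: L' → a +

Round 2: L' has alternatives sharing prefix 'a'. Introduce L'': L' → a L''
  Add: L'' → A
  Add: L'' → +

No remaining common prefixes — done.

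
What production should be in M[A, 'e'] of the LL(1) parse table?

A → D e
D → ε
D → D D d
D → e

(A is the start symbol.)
A → D e

To find M[A, 'e'], we find productions for A where 'e' is in the predict set (PREDICT(N → α) = (FIRST(α) \ {ε}) ∪ (FOLLOW(N) if α ⇒* ε)).

Relevant sets:
  FIRST(D) = { 'd', 'e', ε }

A → D e: PREDICT = { 'd', 'e' }
  'e' is in predict set, so this production goes in M[A, 'e']

M[A, 'e'] = A → D e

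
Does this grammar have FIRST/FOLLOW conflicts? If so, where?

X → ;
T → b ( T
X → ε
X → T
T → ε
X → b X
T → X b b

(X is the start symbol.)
Yes. X → T with FOLLOW(X) on { 'b' }; X → b X with FOLLOW(X) on { 'b' }; T → b '(' T with FOLLOW(T) on { 'b' }; T → X b b with FOLLOW(T) on { 'b' }

Nullable non-terminals: T, X.
FIRST sets used below: FIRST(X) = { ';', 'b', ε }, FIRST(T) = { ';', 'b', ε }

T: nullable alternative(s) T → ε; FOLLOW(T) = { $, 'b' }
  T → b ( T: FIRST \ {ε} = { 'b' } — overlaps FOLLOW(T) on { 'b' }: CONFLICT
  T → ε: FIRST \ {ε} = { } — this is the only nullable alternative, skip
  T → X b b: FIRST \ {ε} = { ';', 'b' } — overlaps FOLLOW(T) on { 'b' }: CONFLICT

X: nullable alternative(s) X → ε, X → T; FOLLOW(X) = { $, 'b' }
  X → ;: FIRST \ {ε} = { ';' } — disjoint from FOLLOW(X)
  X → ε: FIRST \ {ε} = { } — disjoint from FOLLOW(X)
  X → T: FIRST \ {ε} = { ';', 'b' } — overlaps FOLLOW(X) on { 'b' }: CONFLICT
  X → b X: FIRST \ {ε} = { 'b' } — overlaps FOLLOW(X) on { 'b' }: CONFLICT

So the grammar has 4 FIRST/FOLLOW conflicts (marked CONFLICT above).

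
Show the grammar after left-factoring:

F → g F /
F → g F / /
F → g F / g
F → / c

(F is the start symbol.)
Left-factoring transforms A → αβ₁ | αβ₂ into A → αA' and A' → β₁ | β₂
(α is the longest common prefix among the alternatives). Repeat until
no nonterminal has two alternatives with a common prefix.

Round 1: F has alternatives sharing prefix 'g F /'. Introduce F': F → g F / F'
  Add: F' → ε
  Add: F' → /
  Add: F' → g

No remaining common prefixes — done.

Resulting grammar:
F → g F / F'
F' → ε
F' → /
F' → g
F → / c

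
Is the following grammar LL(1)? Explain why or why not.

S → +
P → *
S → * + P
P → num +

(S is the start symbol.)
A grammar is LL(1) if for each non-terminal N with multiple productions, the predict sets of those productions are pairwise disjoint, where PREDICT(N → α) = (FIRST(α) \ {ε}) ∪ (FOLLOW(N) if α ⇒* ε).

For S:
  PREDICT(S → '+') = { '+' }
  PREDICT(S → '*' '+' P) = { '*' }
For P:
  PREDICT(P → '*') = { '*' }
  PREDICT(P → num '+') = { 'num' }

All predict sets are disjoint. The grammar IS LL(1).

Answer: Yes, the grammar is LL(1).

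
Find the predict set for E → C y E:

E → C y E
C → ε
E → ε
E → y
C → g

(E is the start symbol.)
{ 'g', 'y' }

PREDICT(E → C y E) = (FIRST(RHS) \ {ε}) ∪ (FOLLOW(E) if ε ∈ FIRST(RHS), i.e. RHS ⇒* ε)
FIRST(C) = { 'g', ε }
FIRST(C y E) = { 'g', 'y' }
ε ∉ FIRST(C y E), so FOLLOW(E) is not added.
PREDICT(E → C y E) = { 'g', 'y' }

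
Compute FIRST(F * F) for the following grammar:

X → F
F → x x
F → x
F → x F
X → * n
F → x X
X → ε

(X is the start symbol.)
{ 'x' }

FIRST sets of the non-terminals involved (from the grammar, by fixed-point iteration):
  FIRST(F) = { 'x' }

To compute FIRST(F * F), process the symbols left to right:
Symbol F is a non-terminal. Add FIRST(F) \ {ε} = { 'x' }
F is not nullable (ε ∉ FIRST(F)), so stop here.
FIRST(F * F) = { 'x' }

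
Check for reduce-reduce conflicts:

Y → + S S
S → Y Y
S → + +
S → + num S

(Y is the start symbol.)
No reduce-reduce conflicts

Augment with Y' → Y and build the canonical LR(0) collection (I0 = CLOSURE({[Y' → . Y]}), then GOTO on every symbol after a dot until no new states appear). It has 11 states:
  I0: { [Y → . + S S], [Y' → . Y] }  — shift
  I1: { [S → . + +], [S → . + num S], [S → . Y Y], [Y → + . S S], [Y → . + S S] }  — shift
  I2: { [Y' → Y .] }  — accept
  I3: { [S → + . +], [S → + . num S], [S → . + +], [S → . + num S], [S → . Y Y], [Y → + . S S], [Y → . + S S] }  — shift
  I4: { [S → . + +], [S → . + num S], [S → . Y Y], [Y → + S . S], [Y → . + S S] }  — shift
  I5: { [S → Y . Y], [Y → . + S S] }  — shift
  I6: { [S → Y Y .] }  — reduce
  I7: { [Y → + S S .] }  — reduce
  I8: { [S → + + .], [S → + . +], [S → + . num S], [S → . + +], [S → . + num S], [S → . Y Y], [Y → + . S S], [Y → . + S S] }  — shift, reduce
  I9: { [S → + num . S], [S → . + +], [S → . + num S], [S → . Y Y], [Y → . + S S] }  — shift
  I10: { [S → + num S .] }  — reduce

No state contains more than one complete item.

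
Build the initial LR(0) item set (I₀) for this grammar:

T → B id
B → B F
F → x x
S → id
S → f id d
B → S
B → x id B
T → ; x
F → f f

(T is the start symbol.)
{ [B → . B F], [B → . S], [B → . x id B], [S → . f id d], [S → . id], [T → . ; x], [T → . B id], [T' → . T] }

First, augment the grammar with T' → T
I₀ = CLOSURE({ [T' → . T] }):
  [T' → . T] has the dot before T: add [T → . B id], [T → . ; x]
  [T → . B id] has the dot before B: add [B → . B F], [B → . S], [B → . x id B]
  [B → . S] has the dot before S: add [S → . id], [S → . f id d]
No further items can be added.

I₀ = { [B → . B F], [B → . S], [B → . x id B], [S → . f id d], [S → . id], [T → . ; x], [T → . B id], [T' → . T] }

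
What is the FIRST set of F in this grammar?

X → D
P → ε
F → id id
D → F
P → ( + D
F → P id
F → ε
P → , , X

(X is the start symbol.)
To compute FIRST(F), examine every production with F on the left-hand side, reading each right-hand side left to right until a non-nullable symbol is reached.

FIRST sets of the other non-terminals involved (by the same procedure, iterated to a fixed point):
  FIRST(P) = { '(', ',', ε }

From F → id id:
  - id is a terminal: add 'id' and stop
From F → P id:
  - P is a non-terminal: add FIRST(P) \ {ε} = { '(', ',' }
    P is nullable, so continue to the next symbol
  - id is a terminal: add 'id' and stop
From F → ε:
  - ε-production, so ε ∈ FIRST(F)

Collecting: FIRST(F) = { '(', ',', 'id', ε }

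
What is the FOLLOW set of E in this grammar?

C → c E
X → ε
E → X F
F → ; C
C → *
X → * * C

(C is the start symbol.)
In C → c E: E is at the end, add FOLLOW(C)

The FOLLOW sets referred to above (computed the same way, to a fixed point):
  FOLLOW(C) = { $, ';' }

Taking the union: FOLLOW(E) = { $, ';' }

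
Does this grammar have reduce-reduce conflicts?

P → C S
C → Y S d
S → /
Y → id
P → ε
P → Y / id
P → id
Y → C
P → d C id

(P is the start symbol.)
Yes — I5: [P → id .] vs [Y → id .]

Augment with P' → P and build the canonical LR(0) collection (I0 = CLOSURE({[P' → . P]}), then GOTO on every symbol after a dot until no new states appear). It has 16 states:
  I0: { [C → . Y S d], [P → . C S], [P → . Y / id], [P → . d C id], [P → . id], [P → .], [P' → . P], [Y → . C], [Y → . id] }  — shift, reduce
  I1: { [P → C . S], [S → . /], [Y → C .] }  — shift, reduce
  I2: { [P' → P .] }  — accept
  I3: { [C → Y . S d], [P → Y . / id], [S → . /] }  — shift
  I4: { [C → . Y S d], [P → d . C id], [Y → . C], [Y → . id] }  — shift
  I5: { [P → id .], [Y → id .] }  — 2 reduces
  I6: { [P → d C . id], [Y → C .] }  — shift, reduce
  I7: { [C → Y . S d], [S → . /] }  — shift
  I8: { [Y → id .] }  — reduce
  I9: { [S → / .] }  — reduce
  I10: { [C → Y S . d] }  — shift
  I11: { [C → Y S d .] }  — reduce
  I12: { [P → d C id .] }  — reduce
  I13: { [P → Y / . id], [S → / .] }  — shift, reduce
  I14: { [P → Y / id .] }  — reduce
  I15: { [P → C S .] }  — reduce

I5 contains complete items [P → id .], [Y → id .] — reduce-reduce conflict.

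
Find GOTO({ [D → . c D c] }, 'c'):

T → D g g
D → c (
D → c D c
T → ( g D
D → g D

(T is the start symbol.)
GOTO(I, 'c') = CLOSURE({ [A → αX.β] : [A → α.Xβ] ∈ I, X = 'c' })

Items with dot before 'c', with the dot advanced:
  [D → . c D c] → [D → c . D c]
Closure of the advanced items:
  [D → c . D c] has the dot before D: add [D → . c (], [D → . c D c], [D → . g D]

GOTO = { [D → . c (], [D → . c D c], [D → . g D], [D → c . D c] }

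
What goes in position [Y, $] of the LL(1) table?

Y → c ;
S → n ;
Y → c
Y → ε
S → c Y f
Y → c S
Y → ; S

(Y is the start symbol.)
Y → ε

To find M[Y, $], we find productions for Y where $ is in the predict set (PREDICT(N → α) = (FIRST(α) \ {ε}) ∪ (FOLLOW(N) if α ⇒* ε)).

Relevant sets:
  FOLLOW(Y) = { $, 'f' }

Y → c ;: PREDICT = { 'c' }
Y → c: PREDICT = { 'c' }
Y → ε: PREDICT = { $, 'f' }
  $ is in predict set, so this production goes in M[Y, $]
Y → c S: PREDICT = { 'c' }
Y → ; S: PREDICT = { ';' }

M[Y, $] = Y → ε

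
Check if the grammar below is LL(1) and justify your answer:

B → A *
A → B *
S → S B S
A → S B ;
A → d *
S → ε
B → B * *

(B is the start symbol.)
A grammar is LL(1) if for each non-terminal N with multiple productions, the predict sets of those productions are pairwise disjoint, where PREDICT(N → α) = (FIRST(α) \ {ε}) ∪ (FOLLOW(N) if α ⇒* ε).

Relevant sets:
  FIRST(A) = { 'd' }
  FIRST(B) = { 'd' }
  FIRST(S) = { 'd', ε }
  FOLLOW(S) = { 'd' }

For B:
  PREDICT(B → A '*') = { 'd' }
  PREDICT(B → B '*' '*') = { 'd' }
For A:
  PREDICT(A → B '*') = { 'd' }
  PREDICT(A → S B ';') = { 'd' }
  PREDICT(A → d '*') = { 'd' }
For S:
  PREDICT(S → S B S) = { 'd' }
  PREDICT(S → ε) = { 'd' }

Conflict found: Predict set conflict for B: { 'd' }
The grammar is NOT LL(1).

Answer: No. Predict set conflict for B: { 'd' }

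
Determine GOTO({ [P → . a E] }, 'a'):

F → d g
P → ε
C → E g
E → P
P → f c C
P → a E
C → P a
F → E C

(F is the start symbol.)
{ [E → . P], [P → . a E], [P → . f c C], [P → .], [P → a . E] }

GOTO(I, 'a') = CLOSURE({ [A → αX.β] : [A → α.Xβ] ∈ I, X = 'a' })

Items with dot before 'a', with the dot advanced:
  [P → . a E] → [P → a . E]
Closure of the advanced items:
  [P → a . E] has the dot before E: add [E → . P]
  [E → . P] has the dot before P: add [P → .], [P → . f c C], [P → . a E]

GOTO = { [E → . P], [P → . a E], [P → . f c C], [P → .], [P → a . E] }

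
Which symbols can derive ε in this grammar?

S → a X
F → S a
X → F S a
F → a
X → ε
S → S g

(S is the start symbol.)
{ 'X' }

A non-terminal is nullable if it can derive ε (the empty string): either it has an ε-production, or it has a production whose right-hand side consists entirely of nullable non-terminals.

ε-productions: X → ε
So X is immediately nullable.
No further non-terminal can be added: every production for the remaining non-terminals contains a terminal or a non-nullable non-terminal.
Nullable = { 'X' }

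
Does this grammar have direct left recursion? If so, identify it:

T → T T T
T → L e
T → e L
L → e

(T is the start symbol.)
Yes, T is left-recursive

Direct left recursion occurs when N → N α for some non-terminal N (the right-hand side begins with the left-hand side itself).

T → T T T: LEFT RECURSIVE (starts with T)
T → L e: starts with L
T → e L: starts with e
L → e: starts with e

The grammar has direct left recursion on: T.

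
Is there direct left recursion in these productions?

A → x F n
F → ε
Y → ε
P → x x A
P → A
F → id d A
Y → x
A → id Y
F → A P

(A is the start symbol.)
A → x F n: starts with x
F → ε: starts with ε
Y → ε: starts with ε
P → x x A: starts with x
P → A: starts with A
F → id d A: starts with id
Y → x: starts with x
A → id Y: starts with id
F → A P: starts with A

No direct left recursion found.

Answer: No direct left recursion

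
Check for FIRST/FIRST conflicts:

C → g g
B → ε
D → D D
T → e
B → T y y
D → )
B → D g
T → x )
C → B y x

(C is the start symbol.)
FIRST sets of the non-terminals at (or reachable through a nullable prefix from) the front of some alternative:
  FIRST(B) = { ')', 'e', 'x', ε }
  FIRST(T) = { 'e', 'x' }
  FIRST(D) = { ')' }

Productions for C:
  C → g g: FIRST = { 'g' }
  C → B y x: FIRST = { ')', 'e', 'x', 'y' }
Productions for B:
  B → ε: FIRST = { ε }
  B → T y y: FIRST = { 'e', 'x' }
  B → D g: FIRST = { ')' }
Productions for D:
  D → D D: FIRST = { ')' }
  D → ): FIRST = { ')' }
Productions for T:
  T → e: FIRST = { 'e' }
  T → x ): FIRST = { 'x' }

Conflict for D: D → D D and D → )
  Overlap: { ')' }

Answer: Yes. D → D D / D → ')' on { ')' }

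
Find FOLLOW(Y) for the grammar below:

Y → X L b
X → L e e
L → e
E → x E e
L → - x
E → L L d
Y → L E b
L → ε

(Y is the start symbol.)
Y is the start symbol, so $ ∈ FOLLOW(Y).
Y does not occur on any right-hand side.

Taking the union: FOLLOW(Y) = { $ }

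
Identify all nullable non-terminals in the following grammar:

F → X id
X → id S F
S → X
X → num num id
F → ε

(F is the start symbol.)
{ 'F' }

A non-terminal is nullable if it can derive ε (the empty string): either it has an ε-production, or it has a production whose right-hand side consists entirely of nullable non-terminals.

ε-productions: F → ε
So F is immediately nullable.
No further non-terminal can be added: every production for the remaining non-terminals contains a terminal or a non-nullable non-terminal.
Nullable = { 'F' }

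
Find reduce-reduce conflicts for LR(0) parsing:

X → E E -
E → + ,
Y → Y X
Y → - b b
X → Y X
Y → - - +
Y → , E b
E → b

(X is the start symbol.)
A reduce-reduce conflict occurs when an LR(0) state has two complete items [A → α .] and [B → β .] — both call for a reduction, and with no lookahead the parser cannot choose between them.

Augment with X' → X and build the canonical LR(0) collection (I0 = CLOSURE({[X' → . X]}), then GOTO on every symbol after a dot until no new states appear). It has 18 states:
  I0: { [E → . + ,], [E → . b], [X → . E E -], [X → . Y X], [X' → . X], [Y → . , E b], [Y → . - - +], [Y → . - b b], [Y → . Y X] }  — shift
  I1: { [E → + . ,] }  — shift
  I2: { [E → . + ,], [E → . b], [Y → , . E b] }  — shift
  I3: { [Y → - . - +], [Y → - . b b] }  — shift
  I4: { [E → . + ,], [E → . b], [X → E . E -] }  — shift
  I5: { [X' → X .] }  — accept
  I6: { [E → . + ,], [E → . b], [X → . E E -], [X → . Y X], [X → Y . X], [Y → . , E b], [Y → . - - +], [Y → . - b b], [Y → . Y X], [Y → Y . X] }  — shift
  I7: { [E → b .] }  — reduce
  I8: { [X → Y X .], [Y → Y X .] }  — 2 reduces
  I9: { [X → E E . -] }  — shift
  I10: { [X → E E - .] }  — reduce
  I11: { [Y → - - . +] }  — shift
  I12: { [Y → - b . b] }  — shift
  I13: { [Y → - b b .] }  — reduce
  I14: { [Y → - - + .] }  — reduce
  I15: { [Y → , E . b] }  — shift
  I16: { [Y → , E b .] }  — reduce
  I17: { [E → + , .] }  — reduce

I8 contains complete items [X → Y X .], [Y → Y X .] — reduce-reduce conflict.

Answer: Yes — I8: [X → Y X .] vs [Y → Y X .]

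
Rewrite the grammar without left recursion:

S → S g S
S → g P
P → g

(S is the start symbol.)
S → g P S'
S' → g S S'
S' → ε
P → g

S is directly left-recursive. The standard transformation for
  A → A α₁ | ... | A α_m | β₁ | ... | β_n
is
  A  → β₁ A' | ... | β_n A'
  A' → α₁ A' | ... | α_m A' | ε

S → g P becomes S → g P S'
S → S g S becomes S' → g S S'
Add S' → ε

Productions for other non-terminals are unchanged:
  P → g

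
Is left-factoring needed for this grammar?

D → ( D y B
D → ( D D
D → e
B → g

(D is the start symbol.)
Left-factoring is needed when two productions for the same non-terminal
share a common prefix on the right-hand side.

Productions for D:
  D → ( D y B
  D → ( D D
  D → e

Found common prefix '( D' in productions for D

Answer: Yes, D has productions with common prefix '( D'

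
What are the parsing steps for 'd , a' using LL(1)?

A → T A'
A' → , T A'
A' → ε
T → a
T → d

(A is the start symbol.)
LL(1) parsing maintains a stack (initially the start symbol over $) and the input. At each step: if the stack top is a terminal, match it against the current input token; if it is a non-terminal N, replace it with the RHS of M[N, lookahead] (the unique production whose predict set contains the lookahead).

Stack is shown with the top on the left.

Stack     Input    Action
-------------------------
A $       d , a $  output A → T A'
T A' $    d , a $  output T → d
d A' $    d , a $  match 'd'
A' $      , a $    output A' → , T A'
, T A' $  , a $    match ','
T A' $    a $      output T → a
a A' $    a $      match 'a'
A' $      $        output A' → ε
$         $        accept

The string is accepted.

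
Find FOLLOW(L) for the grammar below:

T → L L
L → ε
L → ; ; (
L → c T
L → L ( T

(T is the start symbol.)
To compute FOLLOW(L), find every occurrence of L on a right-hand side N → α L β: add FIRST(β) \ {ε}, and if β is empty or nullable also add FOLLOW(N). Iterate to a fixed point.

In T → L L: L is followed by L, add FIRST(L) \ {ε} = { '(', ';', 'c' }
  L is nullable, so also add FOLLOW(T)
In T → L L: L is at the end, add FOLLOW(T)
In L → L ( T: L is followed by '(' T, add FIRST('(' T) \ {ε} = { '(' }

The FOLLOW sets referred to above (computed the same way, to a fixed point):
  FOLLOW(T) = { $, '(', ';', 'c' }

Taking the union: FOLLOW(L) = { $, '(', ';', 'c' }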